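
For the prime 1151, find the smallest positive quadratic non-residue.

13

(2/1151) = +1, so 2 is a residue.
(3/1151) = +1, so 3 is a residue.
(4/1151) = +1, so 4 is a residue.
(5/1151) = +1, so 5 is a residue.
(6/1151) = +1, so 6 is a residue.
(7/1151) = +1, so 7 is a residue.
(8/1151) = +1, so 8 is a residue.
(9/1151) = +1, so 9 is a residue.
(10/1151) = +1, so 10 is a residue.
(11/1151) = +1, so 11 is a residue.
(12/1151) = +1, so 12 is a residue.
(13/1151) = −1, so 13 is the smallest positive non-residue mod 1151.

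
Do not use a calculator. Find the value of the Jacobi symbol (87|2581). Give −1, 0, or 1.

Reciprocity: 87 ≡ 3 and 2581 ≡ 1 (mod 4), so (87/2581) = +(2581/87).
Reduce top mod 87: now compute (58/87).
Pull out 2: since 87 ≡ 7 (mod 8), (2/87) = +1.
Reciprocity: 29 ≡ 1 and 87 ≡ 3 (mod 4), so (29/87) = +(87/29).
Reduce top mod 29: now compute (0/29).
Top reduces to 0: gcd > 1, so the symbol is 0.

0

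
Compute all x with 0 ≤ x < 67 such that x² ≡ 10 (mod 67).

12, 55

Since 67 ≡ 3 (mod 4), a square root of 10 is 10^((67+1)/4) = 10^17 mod 67.
Repeated squaring: 10^2≡33, 10^4≡17, 10^8≡21, 10^16≡39 (mod 67).
10^17 = 10^(16+1) ≡ 55 (mod 67).
Check: 55² = 3025 ≡ 10 (mod 67). The two roots are 12 and 55.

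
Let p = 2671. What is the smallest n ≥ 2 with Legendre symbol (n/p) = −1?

3

(2/2671) = +1, so 2 is a residue.
(3/2671) = −1, so 3 is the smallest positive non-residue mod 2671.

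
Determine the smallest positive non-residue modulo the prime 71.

(2/71) = +1, so 2 is a residue.
(3/71) = +1, so 3 is a residue.
(4/71) = +1, so 4 is a residue.
(5/71) = +1, so 5 is a residue.
(6/71) = +1, so 6 is a residue.
(7/71) = −1, so 7 is the smallest positive non-residue mod 71.

7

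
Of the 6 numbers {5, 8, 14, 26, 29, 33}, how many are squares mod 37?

(5/37) = -1 → non-residue.
(8/37) = -1 → non-residue.
(14/37) = -1 → non-residue.
(26/37) = +1 → QR.
(29/37) = -1 → non-residue.
(33/37) = +1 → QR.
Total quadratic residues among the 6: 2.

2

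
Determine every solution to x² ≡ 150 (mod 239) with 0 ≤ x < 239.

Since 239 ≡ 3 (mod 4), a square root of 150 is 150^((239+1)/4) = 150^60 mod 239.
Repeated squaring: 150^2≡34, 150^4≡200, 150^8≡87, 150^16≡160, 150^32≡27 (mod 239).
150^60 = 150^(32+16+8+4) ≡ 110 (mod 239).
Check: 110² = 12100 ≡ 150 (mod 239). The two roots are 110 and 129.

110, 129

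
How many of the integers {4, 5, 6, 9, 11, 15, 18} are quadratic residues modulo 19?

(4/19) = +1 → QR.
(5/19) = +1 → QR.
(6/19) = +1 → QR.
(9/19) = +1 → QR.
(11/19) = +1 → QR.
(15/19) = -1 → non-residue.
(18/19) = -1 → non-residue.
Total quadratic residues among the 7: 5.

5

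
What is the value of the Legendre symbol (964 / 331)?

1

Euler's criterion: (964/331) ≡ 302^165 (mod 331).
302^2 ≡ 179 (mod 331)
302^4 ≡ 265 (mod 331)
302^8 ≡ 53 (mod 331)
302^16 ≡ 161 (mod 331)
302^32 ≡ 103 (mod 331)
302^64 ≡ 17 (mod 331)
302^128 ≡ 289 (mod 331)
302^165 = 302^(128+32+4+1) ≡ 1 (mod 331).
Result is 1, so (964/331) = 1.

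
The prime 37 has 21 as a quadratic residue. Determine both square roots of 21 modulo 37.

13, 24

37 ≡ 1 (mod 4), so we find a root by search.
Trying successive values, 13² = 169 ≡ 21 (mod 37). The other root is 37 − 13 = 24.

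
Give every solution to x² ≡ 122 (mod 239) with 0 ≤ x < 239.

19, 220

Since 239 ≡ 3 (mod 4), a square root of 122 is 122^((239+1)/4) = 122^60 mod 239.
Repeated squaring: 122^2≡66, 122^4≡54, 122^8≡48, 122^16≡153, 122^32≡226 (mod 239).
122^60 = 122^(32+16+8+4) ≡ 220 (mod 239).
Check: 220² = 48400 ≡ 122 (mod 239). The two roots are 19 and 220.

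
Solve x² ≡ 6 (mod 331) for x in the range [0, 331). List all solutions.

91, 240

Since 331 ≡ 3 (mod 4), a square root of 6 is 6^((331+1)/4) = 6^83 mod 331.
Repeated squaring: 6^2≡36, 6^4≡303, 6^8≡122, 6^16≡320, 6^32≡121, 6^64≡77 (mod 331).
6^83 = 6^(64+16+2+1) ≡ 91 (mod 331).
Check: 91² = 8281 ≡ 6 (mod 331). The two roots are 91 and 240.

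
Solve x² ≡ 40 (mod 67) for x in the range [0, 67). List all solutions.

Since 67 ≡ 3 (mod 4), a square root of 40 is 40^((67+1)/4) = 40^17 mod 67.
Repeated squaring: 40^2≡59, 40^4≡64, 40^8≡9, 40^16≡14 (mod 67).
40^17 = 40^(16+1) ≡ 24 (mod 67).
Check: 24² = 576 ≡ 40 (mod 67). The two roots are 24 and 43.

24, 43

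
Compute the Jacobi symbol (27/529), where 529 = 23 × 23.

Reciprocity: 27 ≡ 3 and 529 ≡ 1 (mod 4), so (27/529) = +(529/27).
Reduce top mod 27: now compute (16/27).
Pull out 2^4: since 27 ≡ 3 (mod 8), (2/27) = -1, so (2/27)^4 = +1.
Reached (1/27) = 1. Collecting the sign flips along the way, the symbol is +1.

1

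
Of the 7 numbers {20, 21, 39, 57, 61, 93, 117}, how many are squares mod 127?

(20/127) = -1 → non-residue.
(21/127) = +1 → QR.
(39/127) = -1 → non-residue.
(57/127) = -1 → non-residue.
(61/127) = +1 → QR.
(93/127) = -1 → non-residue.
(117/127) = +1 → QR.
Total quadratic residues among the 7: 3.

3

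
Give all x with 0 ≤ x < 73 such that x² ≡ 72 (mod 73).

73 ≡ 1 (mod 4), so we find a root by search.
Trying successive values, 27² = 729 ≡ 72 (mod 73). The other root is 73 − 27 = 46.

27, 46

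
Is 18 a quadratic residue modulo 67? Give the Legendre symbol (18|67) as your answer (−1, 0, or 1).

Euler's criterion: (18/67) ≡ 18^33 (mod 67).
18^2 ≡ 56 (mod 67)
18^4 ≡ 54 (mod 67)
18^8 ≡ 35 (mod 67)
18^16 ≡ 19 (mod 67)
18^32 ≡ 26 (mod 67)
18^33 = 18^(32+1) ≡ 66 (mod 67).
Result is 66 ≡ −1, so (18/67) = −1.

-1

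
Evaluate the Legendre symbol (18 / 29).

-1

Pull out 2: since 29 ≡ 5 (mod 8), (2/29) = -1.
Reciprocity: 9 ≡ 1 and 29 ≡ 1 (mod 4), so (9/29) = +(29/9).
Reduce top mod 9: now compute (2/9).
Pull out 2: since 9 ≡ 1 (mod 8), (2/9) = +1.
Reached (1/9) = 1. Collecting the sign flips along the way, the symbol is -1.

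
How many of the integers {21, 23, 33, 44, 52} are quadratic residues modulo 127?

(21/127) = +1 → QR.
(23/127) = -1 → non-residue.
(33/127) = -1 → non-residue.
(44/127) = +1 → QR.
(52/127) = +1 → QR.
Total quadratic residues among the 5: 3.

3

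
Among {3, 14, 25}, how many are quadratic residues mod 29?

1

(3/29) = -1 → non-residue.
(14/29) = -1 → non-residue.
(25/29) = +1 → QR.
Total quadratic residues among the 3: 1.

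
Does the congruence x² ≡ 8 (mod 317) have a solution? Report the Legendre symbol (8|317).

Pull out 2^3: since 317 ≡ 5 (mod 8), (2/317) = -1, so (2/317)^3 = -1.
Reached (1/317) = 1. Collecting the sign flips along the way, the symbol is -1.

-1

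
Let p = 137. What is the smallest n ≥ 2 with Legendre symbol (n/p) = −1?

3

(2/137) = +1, so 2 is a residue.
(3/137) = −1, so 3 is the smallest positive non-residue mod 137.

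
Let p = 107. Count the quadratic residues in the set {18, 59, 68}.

0

(18/107) = -1 → non-residue.
(59/107) = -1 → non-residue.
(68/107) = -1 → non-residue.
Total quadratic residues among the 3: 0.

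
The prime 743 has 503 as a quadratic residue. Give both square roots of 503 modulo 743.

Since 743 ≡ 3 (mod 4), a square root of 503 is 503^((743+1)/4) = 503^186 mod 743.
Repeated squaring: 503^2≡389, 503^4≡492, 503^8≡589, 503^16≡683, 503^32≡628, 503^64≡594, 503^128≡654 (mod 743).
503^186 = 503^(128+32+16+8+2) ≡ 435 (mod 743).
Check: 435² = 189225 ≡ 503 (mod 743). The two roots are 308 and 435.

308, 435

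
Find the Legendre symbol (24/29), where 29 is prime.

Pull out 2^3: since 29 ≡ 5 (mod 8), (2/29) = -1, so (2/29)^3 = -1.
Reciprocity: 3 ≡ 3 and 29 ≡ 1 (mod 4), so (3/29) = +(29/3).
Reduce top mod 3: now compute (2/3).
Pull out 2: since 3 ≡ 3 (mod 8), (2/3) = -1.
Reached (1/3) = 1. Collecting the sign flips along the way, the symbol is +1.

1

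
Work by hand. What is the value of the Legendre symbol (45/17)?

Euler's criterion: (45/17) ≡ 11^8 (mod 17).
11^2 ≡ 2 (mod 17)
11^4 ≡ 4 (mod 17)
11^8 ≡ 16 (mod 17)
11^8 = 11^(8) ≡ 16 (mod 17).
Result is 16 ≡ −1, so (45/17) = −1.

-1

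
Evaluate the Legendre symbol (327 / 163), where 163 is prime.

1

First reduce: 327 ≡ 1 (mod 163).
Reached (1/163) = 1. Collecting the sign flips along the way, the symbol is +1.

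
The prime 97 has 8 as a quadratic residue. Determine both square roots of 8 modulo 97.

28, 69

97 ≡ 1 (mod 4), so we find a root by search.
Trying successive values, 28² = 784 ≡ 8 (mod 97). The other root is 97 − 28 = 69.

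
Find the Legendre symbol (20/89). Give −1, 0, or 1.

1

Pull out 2^2: since 89 ≡ 1 (mod 8), (2/89) = +1, so (2/89)^2 = +1.
Reciprocity: 5 ≡ 1 and 89 ≡ 1 (mod 4), so (5/89) = +(89/5).
Reduce top mod 5: now compute (4/5).
Pull out 2^2: since 5 ≡ 5 (mod 8), (2/5) = -1, so (2/5)^2 = +1.
Reached (1/5) = 1. Collecting the sign flips along the way, the symbol is +1.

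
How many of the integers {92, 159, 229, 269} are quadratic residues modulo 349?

(92/349) = +1 → QR.
(159/349) = -1 → non-residue.
(229/349) = -1 → non-residue.
(269/349) = +1 → QR.
Total quadratic residues among the 4: 2.

2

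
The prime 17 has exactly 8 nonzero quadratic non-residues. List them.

3,5,6,7,10,11,12,14

Square k = 1,…,8 (k and 17−k give the same square):
1²=1, 2²=4, 3²=9, 4²=16, 5²≡8, 6²≡2, 7²≡15, 8²≡13 (mod 17).
The residues are {1, 2, 4, 8, 9, 13, 15, 16}; the non-residues are the remaining 8 nonzero classes.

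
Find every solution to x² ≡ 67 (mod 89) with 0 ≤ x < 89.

44, 45

89 ≡ 1 (mod 4), so we find a root by search.
Trying successive values, 44² = 1936 ≡ 67 (mod 89). The other root is 89 − 44 = 45.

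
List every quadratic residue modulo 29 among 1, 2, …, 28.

1,4,5,6,7,9,13,16,20,22,23,24,25,28

Square k = 1,…,14 (k and 29−k give the same square):
1²=1, 2²=4, 3²=9, 4²=16, 5²=25, 6²≡7, 7²≡20, 8²≡6, 9²≡23, 10²≡13, 11²≡5, 12²≡28, 13²≡24, 14²≡22 (mod 29).
So the quadratic residues mod 29 are {1, 4, 5, 6, 7, 9, 13, 16, 20, 22, 23, 24, 25, 28}.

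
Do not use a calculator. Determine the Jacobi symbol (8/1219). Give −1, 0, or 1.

-1

Pull out 2^3: since 1219 ≡ 3 (mod 8), (2/1219) = -1, so (2/1219)^3 = -1.
Reached (1/1219) = 1. Collecting the sign flips along the way, the symbol is -1.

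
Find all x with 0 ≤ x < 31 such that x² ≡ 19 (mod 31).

9, 22

Since 31 ≡ 3 (mod 4), a square root of 19 is 19^((31+1)/4) = 19^8 mod 31.
Repeated squaring: 19^2≡20, 19^4≡28, 19^8≡9 (mod 31).
19^8 = 19^(8) ≡ 9 (mod 31).
Check: 9² = 81 ≡ 19 (mod 31). The two roots are 9 and 22.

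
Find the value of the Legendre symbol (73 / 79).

1

Euler's criterion: (73/79) ≡ 73^39 (mod 79).
73^2 ≡ 36 (mod 79)
73^4 ≡ 32 (mod 79)
73^8 ≡ 76 (mod 79)
73^16 ≡ 9 (mod 79)
73^32 ≡ 2 (mod 79)
73^39 = 73^(32+4+2+1) ≡ 1 (mod 79).
Result is 1, so (73/79) = 1.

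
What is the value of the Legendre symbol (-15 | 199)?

First reduce: -15 ≡ 184 (mod 199).
Pull out 2^3: since 199 ≡ 7 (mod 8), (2/199) = +1, so (2/199)^3 = +1.
Reciprocity: 23 ≡ 3 and 199 ≡ 3 (mod 4), so (23/199) = −(199/23).
Reduce top mod 23: now compute (15/23).
Reciprocity: 15 ≡ 3 and 23 ≡ 3 (mod 4), so (15/23) = −(23/15).
Reduce top mod 15: now compute (8/15).
Pull out 2^3: since 15 ≡ 7 (mod 8), (2/15) = +1, so (2/15)^3 = +1.
Reached (1/15) = 1. Collecting the sign flips along the way, the symbol is +1.

1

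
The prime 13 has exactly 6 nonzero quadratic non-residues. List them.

2, 5, 6, 7, 8, 11

Square k = 1,…,6 (k and 13−k give the same square):
1²=1, 2²=4, 3²=9, 4²≡3, 5²≡12, 6²≡10 (mod 13).
The residues are {1, 3, 4, 9, 10, 12}; the non-residues are the remaining 6 nonzero classes.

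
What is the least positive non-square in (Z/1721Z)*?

3

(2/1721) = +1, so 2 is a residue.
(3/1721) = −1, so 3 is the smallest positive non-residue mod 1721.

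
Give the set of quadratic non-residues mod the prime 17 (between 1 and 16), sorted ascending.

3, 5, 6, 7, 10, 11, 12, 14

Square k = 1,…,8 (k and 17−k give the same square):
1²=1, 2²=4, 3²=9, 4²=16, 5²≡8, 6²≡2, 7²≡15, 8²≡13 (mod 17).
The residues are {1, 2, 4, 8, 9, 13, 15, 16}; the non-residues are the remaining 8 nonzero classes.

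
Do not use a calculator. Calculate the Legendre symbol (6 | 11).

Euler's criterion: (6/11) ≡ 6^5 (mod 11).
6^2 ≡ 3 (mod 11)
6^4 ≡ 9 (mod 11)
6^5 = 6^(4+1) ≡ 10 (mod 11).
Result is 10 ≡ −1, so (6/11) = −1.

-1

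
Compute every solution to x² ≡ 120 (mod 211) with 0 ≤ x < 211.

Since 211 ≡ 3 (mod 4), a square root of 120 is 120^((211+1)/4) = 120^53 mod 211.
Repeated squaring: 120^2≡52, 120^4≡172, 120^8≡44, 120^16≡37, 120^32≡103 (mod 211).
120^53 = 120^(32+16+4+1) ≡ 139 (mod 211).
Check: 139² = 19321 ≡ 120 (mod 211). The two roots are 72 and 139.

72, 139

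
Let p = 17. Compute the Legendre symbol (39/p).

First reduce: 39 ≡ 5 (mod 17).
Reciprocity: 5 ≡ 1 and 17 ≡ 1 (mod 4), so (5/17) = +(17/5).
Reduce top mod 5: now compute (2/5).
Pull out 2: since 5 ≡ 5 (mod 8), (2/5) = -1.
Reached (1/5) = 1. Collecting the sign flips along the way, the symbol is -1.

-1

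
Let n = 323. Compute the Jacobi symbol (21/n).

-1

Reciprocity: 21 ≡ 1 and 323 ≡ 3 (mod 4), so (21/323) = +(323/21).
Reduce top mod 21: now compute (8/21).
Pull out 2^3: since 21 ≡ 5 (mod 8), (2/21) = -1, so (2/21)^3 = -1.
Reached (1/21) = 1. Collecting the sign flips along the way, the symbol is -1.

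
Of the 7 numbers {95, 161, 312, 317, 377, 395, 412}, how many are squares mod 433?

3

(95/433) = +1 → QR.
(161/433) = +1 → QR.
(312/433) = +1 → QR.
(317/433) = -1 → non-residue.
(377/433) = -1 → non-residue.
(395/433) = -1 → non-residue.
(412/433) = -1 → non-residue.
Total quadratic residues among the 7: 3.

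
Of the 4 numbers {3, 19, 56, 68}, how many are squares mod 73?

(3/73) = +1 → QR.
(19/73) = +1 → QR.
(56/73) = -1 → non-residue.
(68/73) = -1 → non-residue.
Total quadratic residues among the 4: 2.

2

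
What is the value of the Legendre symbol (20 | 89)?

1

Pull out 2^2: since 89 ≡ 1 (mod 8), (2/89) = +1, so (2/89)^2 = +1.
Reciprocity: 5 ≡ 1 and 89 ≡ 1 (mod 4), so (5/89) = +(89/5).
Reduce top mod 5: now compute (4/5).
Pull out 2^2: since 5 ≡ 5 (mod 8), (2/5) = -1, so (2/5)^2 = +1.
Reached (1/5) = 1. Collecting the sign flips along the way, the symbol is +1.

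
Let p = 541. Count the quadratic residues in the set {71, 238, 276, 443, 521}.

(71/541) = -1 → non-residue.
(238/541) = +1 → QR.
(276/541) = +1 → QR.
(443/541) = -1 → non-residue.
(521/541) = +1 → QR.
Total quadratic residues among the 5: 3.

3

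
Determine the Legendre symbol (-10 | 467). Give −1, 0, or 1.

First reduce: -10 ≡ 457 (mod 467).
Reciprocity: 457 ≡ 1 and 467 ≡ 3 (mod 4), so (457/467) = +(467/457).
Reduce top mod 457: now compute (10/457).
Pull out 2: since 457 ≡ 1 (mod 8), (2/457) = +1.
Reciprocity: 5 ≡ 1 and 457 ≡ 1 (mod 4), so (5/457) = +(457/5).
Reduce top mod 5: now compute (2/5).
Pull out 2: since 5 ≡ 5 (mod 8), (2/5) = -1.
Reached (1/5) = 1. Collecting the sign flips along the way, the symbol is -1.

-1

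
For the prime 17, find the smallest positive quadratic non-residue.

3

(2/17) = +1, so 2 is a residue.
(3/17) = −1, so 3 is the smallest positive non-residue mod 17.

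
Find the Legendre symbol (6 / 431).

Euler's criterion: (6/431) ≡ 6^215 (mod 431).
6^2 ≡ 36 (mod 431)
6^4 ≡ 3 (mod 431)
6^8 ≡ 9 (mod 431)
6^16 ≡ 81 (mod 431)
6^32 ≡ 96 (mod 431)
6^64 ≡ 165 (mod 431)
6^128 ≡ 72 (mod 431)
6^215 = 6^(128+64+16+4+2+1) ≡ 1 (mod 431).
Result is 1, so (6/431) = 1.

1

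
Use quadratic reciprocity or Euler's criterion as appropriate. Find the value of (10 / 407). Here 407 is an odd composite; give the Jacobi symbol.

-1

Pull out 2: since 407 ≡ 7 (mod 8), (2/407) = +1.
Reciprocity: 5 ≡ 1 and 407 ≡ 3 (mod 4), so (5/407) = +(407/5).
Reduce top mod 5: now compute (2/5).
Pull out 2: since 5 ≡ 5 (mod 8), (2/5) = -1.
Reached (1/5) = 1. Collecting the sign flips along the way, the symbol is -1.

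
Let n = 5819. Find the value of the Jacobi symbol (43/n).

-1

Reciprocity: 43 ≡ 3 and 5819 ≡ 3 (mod 4), so (43/5819) = −(5819/43).
Reduce top mod 43: now compute (14/43).
Pull out 2: since 43 ≡ 3 (mod 8), (2/43) = -1.
Reciprocity: 7 ≡ 3 and 43 ≡ 3 (mod 4), so (7/43) = −(43/7).
Reduce top mod 7: now compute (1/7).
Reached (1/7) = 1. Collecting the sign flips along the way, the symbol is -1.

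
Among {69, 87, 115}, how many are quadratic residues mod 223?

2

(69/223) = +1 → QR.
(87/223) = -1 → non-residue.
(115/223) = +1 → QR.
Total quadratic residues among the 3: 2.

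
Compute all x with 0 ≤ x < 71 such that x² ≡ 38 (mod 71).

31, 40

Since 71 ≡ 3 (mod 4), a square root of 38 is 38^((71+1)/4) = 38^18 mod 71.
Repeated squaring: 38^2≡24, 38^4≡8, 38^8≡64, 38^16≡49 (mod 71).
38^18 = 38^(16+2) ≡ 40 (mod 71).
Check: 40² = 1600 ≡ 38 (mod 71). The two roots are 31 and 40.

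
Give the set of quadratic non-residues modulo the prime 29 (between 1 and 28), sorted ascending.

2, 3, 8, 10, 11, 12, 14, 15, 17, 18, 19, 21, 26, 27

Square k = 1,…,14 (k and 29−k give the same square):
1²=1, 2²=4, 3²=9, 4²=16, 5²=25, 6²≡7, 7²≡20, 8²≡6, 9²≡23, 10²≡13, 11²≡5, 12²≡28, 13²≡24, 14²≡22 (mod 29).
The residues are {1, 4, 5, 6, 7, 9, 13, 16, 20, 22, 23, 24, 25, 28}; the non-residues are the remaining 14 nonzero classes.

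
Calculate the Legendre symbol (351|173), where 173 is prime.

-1

First reduce: 351 ≡ 5 (mod 173).
Reciprocity: 5 ≡ 1 and 173 ≡ 1 (mod 4), so (5/173) = +(173/5).
Reduce top mod 5: now compute (3/5).
Reciprocity: 3 ≡ 3 and 5 ≡ 1 (mod 4), so (3/5) = +(5/3).
Reduce top mod 3: now compute (2/3).
Pull out 2: since 3 ≡ 3 (mod 8), (2/3) = -1.
Reached (1/3) = 1. Collecting the sign flips along the way, the symbol is -1.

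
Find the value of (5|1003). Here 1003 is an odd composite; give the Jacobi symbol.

-1

Reciprocity: 5 ≡ 1 and 1003 ≡ 3 (mod 4), so (5/1003) = +(1003/5).
Reduce top mod 5: now compute (3/5).
Reciprocity: 3 ≡ 3 and 5 ≡ 1 (mod 4), so (3/5) = +(5/3).
Reduce top mod 3: now compute (2/3).
Pull out 2: since 3 ≡ 3 (mod 8), (2/3) = -1.
Reached (1/3) = 1. Collecting the sign flips along the way, the symbol is -1.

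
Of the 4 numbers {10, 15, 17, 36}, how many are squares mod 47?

2

(10/47) = -1 → non-residue.
(15/47) = -1 → non-residue.
(17/47) = +1 → QR.
(36/47) = +1 → QR.
Total quadratic residues among the 4: 2.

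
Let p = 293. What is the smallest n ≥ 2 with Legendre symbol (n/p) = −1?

2

(2/293) = −1, so 2 is the smallest positive non-residue mod 293.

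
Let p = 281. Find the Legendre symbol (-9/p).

1

First reduce: -9 ≡ 272 (mod 281).
Pull out 2^4: since 281 ≡ 1 (mod 8), (2/281) = +1, so (2/281)^4 = +1.
Reciprocity: 17 ≡ 1 and 281 ≡ 1 (mod 4), so (17/281) = +(281/17).
Reduce top mod 17: now compute (9/17).
Reciprocity: 9 ≡ 1 and 17 ≡ 1 (mod 4), so (9/17) = +(17/9).
Reduce top mod 9: now compute (8/9).
Pull out 2^3: since 9 ≡ 1 (mod 8), (2/9) = +1, so (2/9)^3 = +1.
Reached (1/9) = 1. Collecting the sign flips along the way, the symbol is +1.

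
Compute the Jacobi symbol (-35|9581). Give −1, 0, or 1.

-1

First reduce: -35 ≡ 9546 (mod 9581).
Pull out 2: since 9581 ≡ 5 (mod 8), (2/9581) = -1.
Reciprocity: 4773 ≡ 1 and 9581 ≡ 1 (mod 4), so (4773/9581) = +(9581/4773).
Reduce top mod 4773: now compute (35/4773).
Reciprocity: 35 ≡ 3 and 4773 ≡ 1 (mod 4), so (35/4773) = +(4773/35).
Reduce top mod 35: now compute (13/35).
Reciprocity: 13 ≡ 1 and 35 ≡ 3 (mod 4), so (13/35) = +(35/13).
Reduce top mod 13: now compute (9/13).
Reciprocity: 9 ≡ 1 and 13 ≡ 1 (mod 4), so (9/13) = +(13/9).
Reduce top mod 9: now compute (4/9).
Pull out 2^2: since 9 ≡ 1 (mod 8), (2/9) = +1, so (2/9)^2 = +1.
Reached (1/9) = 1. Collecting the sign flips along the way, the symbol is -1.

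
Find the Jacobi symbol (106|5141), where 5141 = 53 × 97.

0

Pull out 2: since 5141 ≡ 5 (mod 8), (2/5141) = -1.
Reciprocity: 53 ≡ 1 and 5141 ≡ 1 (mod 4), so (53/5141) = +(5141/53).
Reduce top mod 53: now compute (0/53).
Top reduces to 0: gcd > 1, so the symbol is 0.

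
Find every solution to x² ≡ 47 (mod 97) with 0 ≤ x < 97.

12, 85

97 ≡ 1 (mod 4), so we find a root by search.
Trying successive values, 12² = 144 ≡ 47 (mod 97). The other root is 97 − 12 = 85.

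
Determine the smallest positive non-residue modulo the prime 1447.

3

(2/1447) = +1, so 2 is a residue.
(3/1447) = −1, so 3 is the smallest positive non-residue mod 1447.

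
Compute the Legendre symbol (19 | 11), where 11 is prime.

-1

Euler's criterion: (19/11) ≡ 8^5 (mod 11).
8^2 ≡ 9 (mod 11)
8^4 ≡ 4 (mod 11)
8^5 = 8^(4+1) ≡ 10 (mod 11).
Result is 10 ≡ −1, so (19/11) = −1.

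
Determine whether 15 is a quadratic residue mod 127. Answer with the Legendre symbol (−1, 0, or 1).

1

Reciprocity: 15 ≡ 3 and 127 ≡ 3 (mod 4), so (15/127) = −(127/15).
Reduce top mod 15: now compute (7/15).
Reciprocity: 7 ≡ 3 and 15 ≡ 3 (mod 4), so (7/15) = −(15/7).
Reduce top mod 7: now compute (1/7).
Reached (1/7) = 1. Collecting the sign flips along the way, the symbol is +1.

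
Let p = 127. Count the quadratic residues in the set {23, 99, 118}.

1

(23/127) = -1 → non-residue.
(99/127) = +1 → QR.
(118/127) = -1 → non-residue.
Total quadratic residues among the 3: 1.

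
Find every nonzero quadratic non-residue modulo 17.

Square k = 1,…,8 (k and 17−k give the same square):
1²=1, 2²=4, 3²=9, 4²=16, 5²≡8, 6²≡2, 7²≡15, 8²≡13 (mod 17).
The residues are {1, 2, 4, 8, 9, 13, 15, 16}; the non-residues are the remaining 8 nonzero classes.

3,5,6,7,10,11,12,14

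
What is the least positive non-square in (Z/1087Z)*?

3

(2/1087) = +1, so 2 is a residue.
(3/1087) = −1, so 3 is the smallest positive non-residue mod 1087.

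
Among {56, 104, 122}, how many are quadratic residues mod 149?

(56/149) = -1 → non-residue.
(104/149) = +1 → QR.
(122/149) = -1 → non-residue.
Total quadratic residues among the 3: 1.

1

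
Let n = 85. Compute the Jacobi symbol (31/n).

Reciprocity: 31 ≡ 3 and 85 ≡ 1 (mod 4), so (31/85) = +(85/31).
Reduce top mod 31: now compute (23/31).
Reciprocity: 23 ≡ 3 and 31 ≡ 3 (mod 4), so (23/31) = −(31/23).
Reduce top mod 23: now compute (8/23).
Pull out 2^3: since 23 ≡ 7 (mod 8), (2/23) = +1, so (2/23)^3 = +1.
Reached (1/23) = 1. Collecting the sign flips along the way, the symbol is -1.

-1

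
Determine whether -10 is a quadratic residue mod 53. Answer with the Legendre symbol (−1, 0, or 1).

Euler's criterion: (-10/53) ≡ 43^26 (mod 53).
43^2 ≡ 47 (mod 53)
43^4 ≡ 36 (mod 53)
43^8 ≡ 24 (mod 53)
43^16 ≡ 46 (mod 53)
43^26 = 43^(16+8+2) ≡ 1 (mod 53).
Result is 1, so (-10/53) = 1.

1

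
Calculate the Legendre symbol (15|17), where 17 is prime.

1

Reciprocity: 15 ≡ 3 and 17 ≡ 1 (mod 4), so (15/17) = +(17/15).
Reduce top mod 15: now compute (2/15).
Pull out 2: since 15 ≡ 7 (mod 8), (2/15) = +1.
Reached (1/15) = 1. Collecting the sign flips along the way, the symbol is +1.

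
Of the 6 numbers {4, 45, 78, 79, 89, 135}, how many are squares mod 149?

2

(4/149) = +1 → QR.
(45/149) = +1 → QR.
(78/149) = -1 → non-residue.
(79/149) = -1 → non-residue.
(89/149) = -1 → non-residue.
(135/149) = -1 → non-residue.
Total quadratic residues among the 6: 2.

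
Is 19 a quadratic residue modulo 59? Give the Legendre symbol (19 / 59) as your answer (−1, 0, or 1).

Euler's criterion: (19/59) ≡ 19^29 (mod 59).
19^2 ≡ 7 (mod 59)
19^4 ≡ 49 (mod 59)
19^8 ≡ 41 (mod 59)
19^16 ≡ 29 (mod 59)
19^29 = 19^(16+8+4+1) ≡ 1 (mod 59).
Result is 1, so (19/59) = 1.

1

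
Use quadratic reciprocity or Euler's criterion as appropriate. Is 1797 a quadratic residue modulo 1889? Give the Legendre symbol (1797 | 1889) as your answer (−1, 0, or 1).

Reciprocity: 1797 ≡ 1 and 1889 ≡ 1 (mod 4), so (1797/1889) = +(1889/1797).
Reduce top mod 1797: now compute (92/1797).
Pull out 2^2: since 1797 ≡ 5 (mod 8), (2/1797) = -1, so (2/1797)^2 = +1.
Reciprocity: 23 ≡ 3 and 1797 ≡ 1 (mod 4), so (23/1797) = +(1797/23).
Reduce top mod 23: now compute (3/23).
Reciprocity: 3 ≡ 3 and 23 ≡ 3 (mod 4), so (3/23) = −(23/3).
Reduce top mod 3: now compute (2/3).
Pull out 2: since 3 ≡ 3 (mod 8), (2/3) = -1.
Reached (1/3) = 1. Collecting the sign flips along the way, the symbol is +1.

1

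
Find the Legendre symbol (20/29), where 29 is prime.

Euler's criterion: (20/29) ≡ 20^14 (mod 29).
20^2 ≡ 23 (mod 29)
20^4 ≡ 7 (mod 29)
20^8 ≡ 20 (mod 29)
20^14 = 20^(8+4+2) ≡ 1 (mod 29).
Result is 1, so (20/29) = 1.

1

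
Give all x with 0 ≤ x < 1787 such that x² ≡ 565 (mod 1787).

Since 1787 ≡ 3 (mod 4), a square root of 565 is 565^((1787+1)/4) = 565^447 mod 1787.
Repeated squaring: 565^2≡1139, 565^4≡1746, 565^8≡1681, 565^16≡514, 565^32≡1507, 565^64≡1559, 565^128≡161, 565^256≡903 (mod 1787).
565^447 = 565^(256+128+32+16+8+4+2+1) ≡ 1543 (mod 1787).
Check: 1543² = 2380849 ≡ 565 (mod 1787). The two roots are 244 and 1543.

244, 1543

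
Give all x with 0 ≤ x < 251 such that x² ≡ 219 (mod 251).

Since 251 ≡ 3 (mod 4), a square root of 219 is 219^((251+1)/4) = 219^63 mod 251.
Repeated squaring: 219^2≡20, 219^4≡149, 219^8≡113, 219^16≡219, 219^32≡20 (mod 251).
219^63 = 219^(32+16+8+4+2+1) ≡ 113 (mod 251).
Check: 113² = 12769 ≡ 219 (mod 251). The two roots are 113 and 138.

113, 138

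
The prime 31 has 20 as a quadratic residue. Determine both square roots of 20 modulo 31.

12, 19

Since 31 ≡ 3 (mod 4), a square root of 20 is 20^((31+1)/4) = 20^8 mod 31.
Repeated squaring: 20^2≡28, 20^4≡9, 20^8≡19 (mod 31).
20^8 = 20^(8) ≡ 19 (mod 31).
Check: 19² = 361 ≡ 20 (mod 31). The two roots are 12 and 19.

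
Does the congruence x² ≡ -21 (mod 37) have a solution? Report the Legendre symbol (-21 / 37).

First reduce: -21 ≡ 16 (mod 37).
Pull out 2^4: since 37 ≡ 5 (mod 8), (2/37) = -1, so (2/37)^4 = +1.
Reached (1/37) = 1. Collecting the sign flips along the way, the symbol is +1.

1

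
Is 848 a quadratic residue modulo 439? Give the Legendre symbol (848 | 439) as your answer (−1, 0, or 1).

Euler's criterion: (848/439) ≡ 409^219 (mod 439).
409^2 ≡ 22 (mod 439)
409^4 ≡ 45 (mod 439)
409^8 ≡ 269 (mod 439)
409^16 ≡ 365 (mod 439)
409^32 ≡ 208 (mod 439)
409^64 ≡ 242 (mod 439)
409^128 ≡ 177 (mod 439)
409^219 = 409^(128+64+16+8+2+1) ≡ 1 (mod 439).
Result is 1, so (848/439) = 1.

1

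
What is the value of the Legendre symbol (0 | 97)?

0

Top reduces to 0: gcd > 1, so the symbol is 0.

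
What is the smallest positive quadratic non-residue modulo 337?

5

(2/337) = +1, so 2 is a residue.
(3/337) = +1, so 3 is a residue.
(4/337) = +1, so 4 is a residue.
(5/337) = −1, so 5 is the smallest positive non-residue mod 337.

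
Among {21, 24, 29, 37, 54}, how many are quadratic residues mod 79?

1

(21/79) = +1 → QR.
(24/79) = -1 → non-residue.
(29/79) = -1 → non-residue.
(37/79) = -1 → non-residue.
(54/79) = -1 → non-residue.
Total quadratic residues among the 5: 1.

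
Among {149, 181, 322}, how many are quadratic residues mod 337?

(149/337) = +1 → QR.
(181/337) = +1 → QR.
(322/337) = -1 → non-residue.
Total quadratic residues among the 3: 2.

2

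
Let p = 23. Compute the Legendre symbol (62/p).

1

First reduce: 62 ≡ 16 (mod 23).
Pull out 2^4: since 23 ≡ 7 (mod 8), (2/23) = +1, so (2/23)^4 = +1.
Reached (1/23) = 1. Collecting the sign flips along the way, the symbol is +1.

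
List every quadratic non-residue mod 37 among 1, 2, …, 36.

Square k = 1,…,18 (k and 37−k give the same square):
1²=1, 2²=4, 3²=9, 4²=16, 5²=25, 6²=36, 7²≡12, 8²≡27, 9²≡7, 10²≡26, 11²≡10, 12²≡33, 13²≡21, 14²≡11, 15²≡3, 16²≡34, 17²≡30, 18²≡28 (mod 37).
The residues are {1, 3, 4, 7, 9, 10, 11, 12, 16, 21, 25, 26, 27, 28, 30, 33, 34, 36}; the non-residues are the remaining 18 nonzero classes.

2,5,6,8,13,14,15,17,18,19,20,22,23,24,29,31,32,35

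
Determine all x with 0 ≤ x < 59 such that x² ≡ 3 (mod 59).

Since 59 ≡ 3 (mod 4), a square root of 3 is 3^((59+1)/4) = 3^15 mod 59.
Repeated squaring: 3^2≡9, 3^4≡22, 3^8≡12 (mod 59).
3^15 = 3^(8+4+2+1) ≡ 48 (mod 59).
Check: 48² = 2304 ≡ 3 (mod 59). The two roots are 11 and 48.

11, 48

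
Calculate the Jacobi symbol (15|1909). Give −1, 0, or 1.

Reciprocity: 15 ≡ 3 and 1909 ≡ 1 (mod 4), so (15/1909) = +(1909/15).
Reduce top mod 15: now compute (4/15).
Pull out 2^2: since 15 ≡ 7 (mod 8), (2/15) = +1, so (2/15)^2 = +1.
Reached (1/15) = 1. Collecting the sign flips along the way, the symbol is +1.

1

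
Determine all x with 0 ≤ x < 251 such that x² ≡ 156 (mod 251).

Since 251 ≡ 3 (mod 4), a square root of 156 is 156^((251+1)/4) = 156^63 mod 251.
Repeated squaring: 156^2≡240, 156^4≡121, 156^8≡83, 156^16≡112, 156^32≡245 (mod 251).
156^63 = 156^(32+16+8+4+2+1) ≡ 174 (mod 251).
Check: 174² = 30276 ≡ 156 (mod 251). The two roots are 77 and 174.

77, 174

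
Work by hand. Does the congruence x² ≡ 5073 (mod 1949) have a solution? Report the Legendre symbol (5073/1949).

-1

First reduce: 5073 ≡ 1175 (mod 1949).
Reciprocity: 1175 ≡ 3 and 1949 ≡ 1 (mod 4), so (1175/1949) = +(1949/1175).
Reduce top mod 1175: now compute (774/1175).
Pull out 2: since 1175 ≡ 7 (mod 8), (2/1175) = +1.
Reciprocity: 387 ≡ 3 and 1175 ≡ 3 (mod 4), so (387/1175) = −(1175/387).
Reduce top mod 387: now compute (14/387).
Pull out 2: since 387 ≡ 3 (mod 8), (2/387) = -1.
Reciprocity: 7 ≡ 3 and 387 ≡ 3 (mod 4), so (7/387) = −(387/7).
Reduce top mod 7: now compute (2/7).
Pull out 2: since 7 ≡ 7 (mod 8), (2/7) = +1.
Reached (1/7) = 1. Collecting the sign flips along the way, the symbol is -1.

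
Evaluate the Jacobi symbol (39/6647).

1

Reciprocity: 39 ≡ 3 and 6647 ≡ 3 (mod 4), so (39/6647) = −(6647/39).
Reduce top mod 39: now compute (17/39).
Reciprocity: 17 ≡ 1 and 39 ≡ 3 (mod 4), so (17/39) = +(39/17).
Reduce top mod 17: now compute (5/17).
Reciprocity: 5 ≡ 1 and 17 ≡ 1 (mod 4), so (5/17) = +(17/5).
Reduce top mod 5: now compute (2/5).
Pull out 2: since 5 ≡ 5 (mod 8), (2/5) = -1.
Reached (1/5) = 1. Collecting the sign flips along the way, the symbol is +1.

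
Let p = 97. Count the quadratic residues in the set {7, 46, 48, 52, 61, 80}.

(7/97) = -1 → non-residue.
(46/97) = -1 → non-residue.
(48/97) = +1 → QR.
(52/97) = -1 → non-residue.
(61/97) = +1 → QR.
(80/97) = -1 → non-residue.
Total quadratic residues among the 6: 2.

2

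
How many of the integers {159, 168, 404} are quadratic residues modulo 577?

1

(159/577) = +1 → QR.
(168/577) = -1 → non-residue.
(404/577) = -1 → non-residue.
Total quadratic residues among the 3: 1.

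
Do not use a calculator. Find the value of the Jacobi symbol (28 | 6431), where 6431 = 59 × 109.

Pull out 2^2: since 6431 ≡ 7 (mod 8), (2/6431) = +1, so (2/6431)^2 = +1.
Reciprocity: 7 ≡ 3 and 6431 ≡ 3 (mod 4), so (7/6431) = −(6431/7).
Reduce top mod 7: now compute (5/7).
Reciprocity: 5 ≡ 1 and 7 ≡ 3 (mod 4), so (5/7) = +(7/5).
Reduce top mod 5: now compute (2/5).
Pull out 2: since 5 ≡ 5 (mod 8), (2/5) = -1.
Reached (1/5) = 1. Collecting the sign flips along the way, the symbol is +1.

1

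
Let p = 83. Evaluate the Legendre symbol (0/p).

Top reduces to 0: gcd > 1, so the symbol is 0.

0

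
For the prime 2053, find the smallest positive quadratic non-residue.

2

(2/2053) = −1, so 2 is the smallest positive non-residue mod 2053.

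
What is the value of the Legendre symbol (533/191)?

First reduce: 533 ≡ 151 (mod 191).
Reciprocity: 151 ≡ 3 and 191 ≡ 3 (mod 4), so (151/191) = −(191/151).
Reduce top mod 151: now compute (40/151).
Pull out 2^3: since 151 ≡ 7 (mod 8), (2/151) = +1, so (2/151)^3 = +1.
Reciprocity: 5 ≡ 1 and 151 ≡ 3 (mod 4), so (5/151) = +(151/5).
Reduce top mod 5: now compute (1/5).
Reached (1/5) = 1. Collecting the sign flips along the way, the symbol is -1.

-1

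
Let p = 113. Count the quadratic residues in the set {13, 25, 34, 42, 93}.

2

(13/113) = +1 → QR.
(25/113) = +1 → QR.
(34/113) = -1 → non-residue.
(42/113) = -1 → non-residue.
(93/113) = -1 → non-residue.
Total quadratic residues among the 5: 2.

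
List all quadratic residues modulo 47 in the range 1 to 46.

1 2 3 4 6 7 8 9 12 14 16 17 18 21 24 25 27 28 32 34 36 37 42

Square k = 1,…,23 (k and 47−k give the same square):
1²=1, 2²=4, 3²=9, 4²=16, 5²=25, 6²=36, 7²≡2, 8²≡17, 9²≡34, 10²≡6, 11²≡27, 12²≡3, 13²≡28, 14²≡8, 15²≡37, 16²≡21, 17²≡7, 18²≡42, 19²≡32, 20²≡24, 21²≡18, 22²≡14, 23²≡12 (mod 47).
So the quadratic residues mod 47 are {1, 2, 3, 4, 6, 7, 8, 9, 12, 14, 16, 17, 18, 21, 24, 25, 27, 28, 32, 34, 36, 37, 42}.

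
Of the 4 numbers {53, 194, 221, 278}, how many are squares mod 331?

2

(53/331) = +1 → QR.
(194/331) = +1 → QR.
(221/331) = -1 → non-residue.
(278/331) = -1 → non-residue.
Total quadratic residues among the 4: 2.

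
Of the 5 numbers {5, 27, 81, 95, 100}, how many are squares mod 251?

(5/251) = +1 → QR.
(27/251) = +1 → QR.
(81/251) = +1 → QR.
(95/251) = -1 → non-residue.
(100/251) = +1 → QR.
Total quadratic residues among the 5: 4.

4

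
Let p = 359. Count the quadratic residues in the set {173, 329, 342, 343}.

1

(173/359) = +1 → QR.
(329/359) = -1 → non-residue.
(342/359) = -1 → non-residue.
(343/359) = -1 → non-residue.
Total quadratic residues among the 4: 1.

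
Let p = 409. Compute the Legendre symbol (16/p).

1

Euler's criterion: (16/409) ≡ 16^204 (mod 409).
16^2 ≡ 256 (mod 409)
16^4 ≡ 96 (mod 409)
16^8 ≡ 218 (mod 409)
16^16 ≡ 80 (mod 409)
16^32 ≡ 265 (mod 409)
16^64 ≡ 286 (mod 409)
16^128 ≡ 405 (mod 409)
16^204 = 16^(128+64+8+4) ≡ 1 (mod 409).
Result is 1, so (16/409) = 1.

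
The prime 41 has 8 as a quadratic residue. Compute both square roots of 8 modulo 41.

7, 34

41 ≡ 1 (mod 4), so we find a root by search.
Trying successive values, 7² = 49 ≡ 8 (mod 41). The other root is 41 − 7 = 34.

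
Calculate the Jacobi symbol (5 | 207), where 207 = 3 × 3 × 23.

Reciprocity: 5 ≡ 1 and 207 ≡ 3 (mod 4), so (5/207) = +(207/5).
Reduce top mod 5: now compute (2/5).
Pull out 2: since 5 ≡ 5 (mod 8), (2/5) = -1.
Reached (1/5) = 1. Collecting the sign flips along the way, the symbol is -1.

-1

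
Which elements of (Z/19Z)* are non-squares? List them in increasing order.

Square k = 1,…,9 (k and 19−k give the same square):
1²=1, 2²=4, 3²=9, 4²=16, 5²≡6, 6²≡17, 7²≡11, 8²≡7, 9²≡5 (mod 19).
The residues are {1, 4, 5, 6, 7, 9, 11, 16, 17}; the non-residues are the remaining 9 nonzero classes.

2, 3, 8, 10, 12, 13, 14, 15, 18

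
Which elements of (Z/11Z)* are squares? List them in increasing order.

Square k = 1,…,5 (k and 11−k give the same square):
1²=1, 2²=4, 3²=9, 4²≡5, 5²≡3 (mod 11).
So the quadratic residues mod 11 are {1, 3, 4, 5, 9}.

1,3,4,5,9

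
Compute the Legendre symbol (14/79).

Euler's criterion: (14/79) ≡ 14^39 (mod 79).
14^2 ≡ 38 (mod 79)
14^4 ≡ 22 (mod 79)
14^8 ≡ 10 (mod 79)
14^16 ≡ 21 (mod 79)
14^32 ≡ 46 (mod 79)
14^39 = 14^(32+4+2+1) ≡ 78 (mod 79).
Result is 78 ≡ −1, so (14/79) = −1.

-1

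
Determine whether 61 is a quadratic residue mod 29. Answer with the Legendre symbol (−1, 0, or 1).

-1

First reduce: 61 ≡ 3 (mod 29).
Reciprocity: 3 ≡ 3 and 29 ≡ 1 (mod 4), so (3/29) = +(29/3).
Reduce top mod 3: now compute (2/3).
Pull out 2: since 3 ≡ 3 (mod 8), (2/3) = -1.
Reached (1/3) = 1. Collecting the sign flips along the way, the symbol is -1.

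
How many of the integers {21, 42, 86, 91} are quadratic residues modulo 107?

(21/107) = -1 → non-residue.
(42/107) = +1 → QR.
(86/107) = +1 → QR.
(91/107) = -1 → non-residue.
Total quadratic residues among the 4: 2.

2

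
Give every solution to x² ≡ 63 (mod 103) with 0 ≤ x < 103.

Since 103 ≡ 3 (mod 4), a square root of 63 is 63^((103+1)/4) = 63^26 mod 103.
Repeated squaring: 63^2≡55, 63^4≡38, 63^8≡2, 63^16≡4 (mod 103).
63^26 = 63^(16+8+2) ≡ 28 (mod 103).
Check: 28² = 784 ≡ 63 (mod 103). The two roots are 28 and 75.

28, 75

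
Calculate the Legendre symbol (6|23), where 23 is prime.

Euler's criterion: (6/23) ≡ 6^11 (mod 23).
6^2 ≡ 13 (mod 23)
6^4 ≡ 8 (mod 23)
6^8 ≡ 18 (mod 23)
6^11 = 6^(8+2+1) ≡ 1 (mod 23).
Result is 1, so (6/23) = 1.

1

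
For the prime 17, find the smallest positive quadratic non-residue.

(2/17) = +1, so 2 is a residue.
(3/17) = −1, so 3 is the smallest positive non-residue mod 17.

3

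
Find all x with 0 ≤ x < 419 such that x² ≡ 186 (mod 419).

Since 419 ≡ 3 (mod 4), a square root of 186 is 186^((419+1)/4) = 186^105 mod 419.
Repeated squaring: 186^2≡238, 186^4≡79, 186^8≡375, 186^16≡260, 186^32≡141, 186^64≡188 (mod 419).
186^105 = 186^(64+32+8+1) ≡ 387 (mod 419).
Check: 387² = 149769 ≡ 186 (mod 419). The two roots are 32 and 387.

32, 387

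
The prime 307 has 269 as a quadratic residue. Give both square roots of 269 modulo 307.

Since 307 ≡ 3 (mod 4), a square root of 269 is 269^((307+1)/4) = 269^77 mod 307.
Repeated squaring: 269^2≡216, 269^4≡299, 269^8≡64, 269^16≡105, 269^32≡280, 269^64≡115 (mod 307).
269^77 = 269^(64+8+4+1) ≡ 24 (mod 307).
Check: 24² = 576 ≡ 269 (mod 307). The two roots are 24 and 283.

24, 283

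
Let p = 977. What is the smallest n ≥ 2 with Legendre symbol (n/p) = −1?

(2/977) = +1, so 2 is a residue.
(3/977) = −1, so 3 is the smallest positive non-residue mod 977.

3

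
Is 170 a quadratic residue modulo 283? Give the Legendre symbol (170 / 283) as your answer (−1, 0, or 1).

Pull out 2: since 283 ≡ 3 (mod 8), (2/283) = -1.
Reciprocity: 85 ≡ 1 and 283 ≡ 3 (mod 4), so (85/283) = +(283/85).
Reduce top mod 85: now compute (28/85).
Pull out 2^2: since 85 ≡ 5 (mod 8), (2/85) = -1, so (2/85)^2 = +1.
Reciprocity: 7 ≡ 3 and 85 ≡ 1 (mod 4), so (7/85) = +(85/7).
Reduce top mod 7: now compute (1/7).
Reached (1/7) = 1. Collecting the sign flips along the way, the symbol is -1.

-1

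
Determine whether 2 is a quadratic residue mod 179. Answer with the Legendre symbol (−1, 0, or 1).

-1

Pull out 2: since 179 ≡ 3 (mod 8), (2/179) = -1.
Reached (1/179) = 1. Collecting the sign flips along the way, the symbol is -1.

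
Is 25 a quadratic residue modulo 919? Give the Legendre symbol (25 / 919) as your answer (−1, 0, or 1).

1

Euler's criterion: (25/919) ≡ 25^459 (mod 919).
25^2 ≡ 625 (mod 919)
25^4 ≡ 50 (mod 919)
25^8 ≡ 662 (mod 919)
25^16 ≡ 800 (mod 919)
25^32 ≡ 376 (mod 919)
25^64 ≡ 769 (mod 919)
25^128 ≡ 444 (mod 919)
25^256 ≡ 470 (mod 919)
25^459 = 25^(256+128+64+8+2+1) ≡ 1 (mod 919).
Result is 1, so (25/919) = 1.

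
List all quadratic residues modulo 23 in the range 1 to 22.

1 2 3 4 6 8 9 12 13 16 18

Square k = 1,…,11 (k and 23−k give the same square):
1²=1, 2²=4, 3²=9, 4²=16, 5²≡2, 6²≡13, 7²≡3, 8²≡18, 9²≡12, 10²≡8, 11²≡6 (mod 23).
So the quadratic residues mod 23 are {1, 2, 3, 4, 6, 8, 9, 12, 13, 16, 18}.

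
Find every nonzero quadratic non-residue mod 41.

3, 6, 7, 11, 12, 13, 14, 15, 17, 19, 22, 24, 26, 27, 28, 29, 30, 34, 35, 38

Square k = 1,…,20 (k and 41−k give the same square):
1²=1, 2²=4, 3²=9, 4²=16, 5²=25, 6²=36, 7²≡8, 8²≡23, 9²≡40, 10²≡18, 11²≡39, 12²≡21, 13²≡5, 14²≡32, 15²≡20, 16²≡10, 17²≡2, 18²≡37, 19²≡33, 20²≡31 (mod 41).
The residues are {1, 2, 4, 5, 8, 9, 10, 16, 18, 20, 21, 23, 25, 31, 32, 33, 36, 37, 39, 40}; the non-residues are the remaining 20 nonzero classes.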